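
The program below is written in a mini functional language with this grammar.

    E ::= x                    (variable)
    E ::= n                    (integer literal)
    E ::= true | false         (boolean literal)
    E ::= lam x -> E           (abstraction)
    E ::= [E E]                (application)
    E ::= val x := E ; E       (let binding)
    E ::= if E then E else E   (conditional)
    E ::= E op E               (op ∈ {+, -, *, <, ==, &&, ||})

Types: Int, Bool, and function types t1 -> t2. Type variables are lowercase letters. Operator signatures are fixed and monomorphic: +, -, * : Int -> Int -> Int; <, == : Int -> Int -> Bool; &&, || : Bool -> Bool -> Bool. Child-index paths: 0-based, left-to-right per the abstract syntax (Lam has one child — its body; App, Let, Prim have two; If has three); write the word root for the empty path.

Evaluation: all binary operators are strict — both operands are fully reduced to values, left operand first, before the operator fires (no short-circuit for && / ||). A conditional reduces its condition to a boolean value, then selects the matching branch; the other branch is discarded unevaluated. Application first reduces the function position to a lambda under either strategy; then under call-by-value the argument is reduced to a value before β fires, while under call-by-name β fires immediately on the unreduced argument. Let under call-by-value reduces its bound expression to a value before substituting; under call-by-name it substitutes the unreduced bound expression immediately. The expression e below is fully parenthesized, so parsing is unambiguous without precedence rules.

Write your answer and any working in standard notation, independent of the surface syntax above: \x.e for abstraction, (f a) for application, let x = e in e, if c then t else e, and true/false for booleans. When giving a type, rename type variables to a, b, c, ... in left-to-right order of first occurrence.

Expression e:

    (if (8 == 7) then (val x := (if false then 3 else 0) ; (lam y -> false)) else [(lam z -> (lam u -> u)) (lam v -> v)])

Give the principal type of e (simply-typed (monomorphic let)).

Answer: Bool -> Bool

Trace:
  unify Int ~ Int
  unify Int ~ Int
  unify Bool ~ Bool
  unify Bool ~ Bool
  unify Int ~ Int
let x : Int
\y._ : a -> Bool
u : c
\u._ : c -> c
\z._ : b -> c -> c
v : d
\v._ : d -> d
  unify b -> c -> c ~ (d -> d) -> e
  unify b ~ d -> d
  unify c -> c ~ e
_ _ : c -> c
  unify a -> Bool ~ c -> c
  unify a ~ c
  unify Bool ~ c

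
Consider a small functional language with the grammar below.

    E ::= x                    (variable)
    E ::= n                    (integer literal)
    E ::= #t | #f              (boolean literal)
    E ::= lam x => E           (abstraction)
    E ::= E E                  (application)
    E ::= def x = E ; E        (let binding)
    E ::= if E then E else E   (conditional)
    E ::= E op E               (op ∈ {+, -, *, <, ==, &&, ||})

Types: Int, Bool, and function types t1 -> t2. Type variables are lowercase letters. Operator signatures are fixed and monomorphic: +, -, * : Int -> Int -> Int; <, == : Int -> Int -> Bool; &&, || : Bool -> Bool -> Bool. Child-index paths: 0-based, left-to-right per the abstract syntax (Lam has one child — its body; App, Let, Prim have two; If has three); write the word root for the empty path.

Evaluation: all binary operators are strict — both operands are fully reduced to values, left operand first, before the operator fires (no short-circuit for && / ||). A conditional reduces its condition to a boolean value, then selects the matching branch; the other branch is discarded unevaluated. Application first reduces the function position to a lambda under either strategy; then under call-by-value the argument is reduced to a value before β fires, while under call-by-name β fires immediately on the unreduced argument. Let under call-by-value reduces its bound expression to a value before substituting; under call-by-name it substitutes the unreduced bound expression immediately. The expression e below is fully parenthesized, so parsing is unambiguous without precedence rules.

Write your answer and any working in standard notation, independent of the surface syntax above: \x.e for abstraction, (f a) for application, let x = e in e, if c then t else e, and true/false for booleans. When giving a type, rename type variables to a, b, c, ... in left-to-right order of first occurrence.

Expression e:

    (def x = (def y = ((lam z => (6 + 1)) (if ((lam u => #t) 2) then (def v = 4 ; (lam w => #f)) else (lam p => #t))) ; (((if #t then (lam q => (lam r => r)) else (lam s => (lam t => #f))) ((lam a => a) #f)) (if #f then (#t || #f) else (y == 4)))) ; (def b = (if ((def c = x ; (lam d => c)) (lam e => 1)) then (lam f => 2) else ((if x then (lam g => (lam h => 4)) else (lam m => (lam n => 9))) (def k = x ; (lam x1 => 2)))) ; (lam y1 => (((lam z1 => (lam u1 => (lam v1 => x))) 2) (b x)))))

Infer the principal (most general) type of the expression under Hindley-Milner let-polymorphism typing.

Derivation:
  unify Int ~ Int
  unify Int ~ Int
\z._ : a -> Int
\u._ : b -> Bool
  unify b -> Bool ~ Int -> c
  unify b ~ Int
  unify Bool ~ c
_ _ : Bool
  unify Bool ~ Bool
let v : Int
\w._ : d -> Bool
\p._ : e -> Bool
  unify d -> Bool ~ e -> Bool
  unify d ~ e
  unify Bool ~ Bool
  unify a -> Int ~ (e -> Bool) -> f
  unify a ~ e -> Bool
  unify Int ~ f
_ _ : Int
let y : Int
  unify Bool ~ Bool
r : h
\r._ : h -> h
\q._ : g -> h -> h
\t._ : j -> Bool
\s._ : i -> j -> Bool
  unify g -> h -> h ~ i -> j -> Bool
  unify g ~ i
  unify h -> h ~ j -> Bool
  unify h ~ j
  unify j ~ Bool
a : k
\a._ : k -> k
  unify k -> k ~ Bool -> l
  unify k ~ Bool
  unify Bool ~ l
_ _ : Bool
  unify i -> Bool -> Bool ~ Bool -> m
  unify i ~ Bool
  unify Bool -> Bool ~ m
_ _ : Bool -> Bool
  unify Bool ~ Bool
  unify Bool ~ Bool
  unify Bool ~ Bool
y : Int
  unify Int ~ Int
  unify Int ~ Int
  unify Bool ~ Bool
  unify Bool -> Bool ~ Bool -> n
  unify Bool ~ Bool
  unify Bool ~ n
_ _ : Bool
let x : Bool
x : Bool
let c : Bool
c : Bool
\d._ : o -> Bool
\e._ : p -> Int
  unify o -> Bool ~ (p -> Int) -> q
  unify o ~ p -> Int
  unify Bool ~ q
_ _ : Bool
  unify Bool ~ Bool
\f._ : r -> Int
x : Bool
  unify Bool ~ Bool
\h._ : t -> Int
\g._ : s -> t -> Int
\n._ : v -> Int
\m._ : u -> v -> Int
  unify s -> t -> Int ~ u -> v -> Int
  unify s ~ u
  unify t -> Int ~ v -> Int
  unify t ~ v
  unify Int ~ Int
x : Bool
let k : Bool
\x1._ : w -> Int
  unify u -> v -> Int ~ (w -> Int) -> x
  unify u ~ w -> Int
  unify v -> Int ~ x
_ _ : v -> Int
  unify r -> Int ~ v -> Int
  unify r ~ v
  unify Int ~ Int
let b : forall. v -> Int
x : Bool
\v1._ : t27 -> Bool
\u1._ : t26 -> t27 -> Bool
\z1._ : z -> t26 -> t27 -> Bool
  unify z -> t26 -> t27 -> Bool ~ Int -> t28
  unify z ~ Int
  unify t26 -> t27 -> Bool ~ t28
_ _ : t26 -> t27 -> Bool
b : t29 -> Int
x : Bool
  unify t29 -> Int ~ Bool -> t30
  unify t29 ~ Bool
  unify Int ~ t30
_ _ : Int
  unify t26 -> t27 -> Bool ~ Int -> t31
  unify t26 ~ Int
  unify t27 -> Bool ~ t31
_ _ : t27 -> Bool
\y1._ : y -> t27 -> Bool

Answer: a -> b -> Bool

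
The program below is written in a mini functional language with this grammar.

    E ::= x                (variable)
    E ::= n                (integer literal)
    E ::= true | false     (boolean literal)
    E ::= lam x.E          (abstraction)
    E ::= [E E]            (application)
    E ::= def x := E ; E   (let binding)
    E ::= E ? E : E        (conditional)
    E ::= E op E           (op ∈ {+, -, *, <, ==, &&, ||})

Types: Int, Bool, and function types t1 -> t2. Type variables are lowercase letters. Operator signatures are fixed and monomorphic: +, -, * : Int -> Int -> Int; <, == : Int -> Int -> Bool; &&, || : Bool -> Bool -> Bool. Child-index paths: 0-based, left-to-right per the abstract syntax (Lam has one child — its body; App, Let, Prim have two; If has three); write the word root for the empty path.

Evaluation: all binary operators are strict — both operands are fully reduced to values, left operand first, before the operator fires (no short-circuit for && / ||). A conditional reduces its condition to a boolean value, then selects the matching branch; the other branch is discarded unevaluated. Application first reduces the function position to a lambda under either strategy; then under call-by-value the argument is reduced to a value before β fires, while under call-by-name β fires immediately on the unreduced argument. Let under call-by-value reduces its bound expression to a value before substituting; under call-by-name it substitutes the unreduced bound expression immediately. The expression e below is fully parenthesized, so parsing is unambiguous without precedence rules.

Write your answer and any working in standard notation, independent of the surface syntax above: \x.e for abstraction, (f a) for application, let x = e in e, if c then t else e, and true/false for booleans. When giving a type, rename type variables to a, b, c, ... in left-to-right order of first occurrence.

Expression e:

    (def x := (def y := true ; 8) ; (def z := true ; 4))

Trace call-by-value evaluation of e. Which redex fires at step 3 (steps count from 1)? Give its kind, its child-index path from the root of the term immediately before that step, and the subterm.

Answer: let at root : (let z = true in 4)

Working:
step 0: (let x = (let y = true in 8) in (let z = true in 4))
step 1: [let@0] (let x = 8 in (let z = true in 4))
step 2: [let@root] (let z = true in 4)
step 3: [let@root] 4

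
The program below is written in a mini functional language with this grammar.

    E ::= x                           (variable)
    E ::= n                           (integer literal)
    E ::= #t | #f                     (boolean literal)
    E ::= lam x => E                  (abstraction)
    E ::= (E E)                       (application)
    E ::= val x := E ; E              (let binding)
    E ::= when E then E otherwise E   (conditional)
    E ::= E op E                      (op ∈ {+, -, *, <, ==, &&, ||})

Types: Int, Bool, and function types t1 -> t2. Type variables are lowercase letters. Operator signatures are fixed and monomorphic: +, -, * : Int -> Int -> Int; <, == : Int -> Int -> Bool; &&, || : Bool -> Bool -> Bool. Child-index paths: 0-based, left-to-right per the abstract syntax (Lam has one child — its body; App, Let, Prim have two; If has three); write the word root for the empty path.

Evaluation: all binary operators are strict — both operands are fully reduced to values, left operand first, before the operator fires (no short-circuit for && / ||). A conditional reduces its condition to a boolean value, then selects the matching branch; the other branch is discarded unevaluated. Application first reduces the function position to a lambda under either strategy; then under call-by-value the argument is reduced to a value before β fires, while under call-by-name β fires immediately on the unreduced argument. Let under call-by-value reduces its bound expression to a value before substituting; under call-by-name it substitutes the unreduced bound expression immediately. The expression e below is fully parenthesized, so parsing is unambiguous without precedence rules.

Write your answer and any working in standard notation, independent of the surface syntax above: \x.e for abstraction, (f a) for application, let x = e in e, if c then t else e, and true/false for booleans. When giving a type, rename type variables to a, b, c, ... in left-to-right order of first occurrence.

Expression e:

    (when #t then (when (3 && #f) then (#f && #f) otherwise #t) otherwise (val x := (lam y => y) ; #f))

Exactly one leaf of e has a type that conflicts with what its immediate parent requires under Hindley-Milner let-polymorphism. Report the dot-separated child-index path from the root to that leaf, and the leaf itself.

Answer: 1.0.0 : 3

Trace:
  unify Bool ~ Bool
  unify Int ~ Bool
  FAIL: mismatch Int ~ Bool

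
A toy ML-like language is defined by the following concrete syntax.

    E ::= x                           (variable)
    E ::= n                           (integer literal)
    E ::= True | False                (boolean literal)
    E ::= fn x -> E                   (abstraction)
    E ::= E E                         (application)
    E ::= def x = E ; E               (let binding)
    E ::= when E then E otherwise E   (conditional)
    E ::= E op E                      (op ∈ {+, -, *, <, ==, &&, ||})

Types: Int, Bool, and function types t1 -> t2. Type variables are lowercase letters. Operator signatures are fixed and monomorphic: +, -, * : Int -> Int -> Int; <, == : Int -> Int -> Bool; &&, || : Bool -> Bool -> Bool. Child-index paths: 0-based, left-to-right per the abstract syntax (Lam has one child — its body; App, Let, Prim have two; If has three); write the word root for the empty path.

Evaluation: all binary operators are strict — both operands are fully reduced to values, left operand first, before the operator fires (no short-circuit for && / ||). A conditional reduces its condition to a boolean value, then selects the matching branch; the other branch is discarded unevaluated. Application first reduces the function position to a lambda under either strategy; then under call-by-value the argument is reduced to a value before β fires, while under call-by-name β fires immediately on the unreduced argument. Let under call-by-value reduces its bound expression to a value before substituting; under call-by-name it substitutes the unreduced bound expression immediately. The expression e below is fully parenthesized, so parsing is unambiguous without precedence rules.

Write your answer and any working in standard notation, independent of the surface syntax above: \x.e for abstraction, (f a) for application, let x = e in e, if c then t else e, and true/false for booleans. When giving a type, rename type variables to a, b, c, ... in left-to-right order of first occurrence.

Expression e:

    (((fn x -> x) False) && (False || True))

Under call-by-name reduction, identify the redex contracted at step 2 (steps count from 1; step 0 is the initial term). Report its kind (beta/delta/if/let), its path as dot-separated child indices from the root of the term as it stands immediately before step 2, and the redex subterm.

Answer: delta at 1 : (false || true)

Trace:
step 0: (((\x.x) false) && (false || true))
step 1: [beta@0] (false && (false || true))
step 2: [delta@1] (false && true)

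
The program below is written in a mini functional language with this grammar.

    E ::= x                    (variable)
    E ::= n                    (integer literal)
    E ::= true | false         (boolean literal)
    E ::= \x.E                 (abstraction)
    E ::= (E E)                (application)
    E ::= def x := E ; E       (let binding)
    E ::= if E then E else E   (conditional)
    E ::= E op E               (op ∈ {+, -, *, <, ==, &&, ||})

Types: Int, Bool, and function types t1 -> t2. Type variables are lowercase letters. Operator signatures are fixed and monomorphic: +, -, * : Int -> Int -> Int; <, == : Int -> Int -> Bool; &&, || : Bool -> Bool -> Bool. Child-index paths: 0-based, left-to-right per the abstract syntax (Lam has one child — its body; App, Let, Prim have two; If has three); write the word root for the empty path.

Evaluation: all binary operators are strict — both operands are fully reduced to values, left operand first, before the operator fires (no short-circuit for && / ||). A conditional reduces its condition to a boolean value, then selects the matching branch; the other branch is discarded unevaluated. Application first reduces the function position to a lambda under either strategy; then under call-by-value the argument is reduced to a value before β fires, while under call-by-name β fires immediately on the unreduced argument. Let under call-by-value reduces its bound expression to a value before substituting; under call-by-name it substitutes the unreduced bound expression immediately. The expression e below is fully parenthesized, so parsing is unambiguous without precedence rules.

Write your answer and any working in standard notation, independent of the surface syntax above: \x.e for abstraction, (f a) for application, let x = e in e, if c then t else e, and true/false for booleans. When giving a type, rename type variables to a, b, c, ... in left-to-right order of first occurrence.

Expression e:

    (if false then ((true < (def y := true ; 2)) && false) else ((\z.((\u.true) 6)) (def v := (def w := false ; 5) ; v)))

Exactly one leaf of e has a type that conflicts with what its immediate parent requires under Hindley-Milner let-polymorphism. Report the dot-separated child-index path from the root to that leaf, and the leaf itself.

Derivation:
  unify Bool ~ Bool
  unify Bool ~ Int
  FAIL: mismatch Bool ~ Int

Answer: 1.0.0 : true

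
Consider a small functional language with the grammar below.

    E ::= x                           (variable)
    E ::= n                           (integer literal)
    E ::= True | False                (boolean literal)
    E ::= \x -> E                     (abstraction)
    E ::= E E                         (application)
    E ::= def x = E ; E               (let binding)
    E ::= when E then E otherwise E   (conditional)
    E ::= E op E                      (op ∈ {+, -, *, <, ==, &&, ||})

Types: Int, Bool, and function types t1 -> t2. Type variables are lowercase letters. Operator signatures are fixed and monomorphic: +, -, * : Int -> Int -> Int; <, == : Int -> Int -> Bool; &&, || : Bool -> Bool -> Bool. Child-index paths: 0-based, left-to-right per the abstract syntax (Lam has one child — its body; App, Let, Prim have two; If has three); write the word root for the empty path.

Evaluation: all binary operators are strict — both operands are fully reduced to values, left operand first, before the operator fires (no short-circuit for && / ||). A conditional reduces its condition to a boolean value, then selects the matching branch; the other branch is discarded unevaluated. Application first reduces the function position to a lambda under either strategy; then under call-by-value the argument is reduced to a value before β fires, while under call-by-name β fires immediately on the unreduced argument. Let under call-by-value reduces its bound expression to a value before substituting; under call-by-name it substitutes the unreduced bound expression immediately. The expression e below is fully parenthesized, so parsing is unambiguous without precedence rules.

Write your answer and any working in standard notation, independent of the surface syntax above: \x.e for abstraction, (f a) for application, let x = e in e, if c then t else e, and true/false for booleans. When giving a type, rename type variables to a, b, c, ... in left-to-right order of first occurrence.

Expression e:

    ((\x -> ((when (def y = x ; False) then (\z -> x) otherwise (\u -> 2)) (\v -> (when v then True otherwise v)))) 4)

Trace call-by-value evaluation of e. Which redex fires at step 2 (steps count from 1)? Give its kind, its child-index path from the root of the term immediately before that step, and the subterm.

Trace:
step 0: ((\x.((if (let y = x in false) then (\z.x) else (\u.2)) (\v.(if v then true else v)))) 4)
step 1: [beta@root] ((if (let y = 4 in false) then (\z.4) else (\u.2)) (\v.(if v then true else v)))
step 2: [let@0.0] ((if false then (\z.4) else (\u.2)) (\v.(if v then true else v)))

Answer: let at 0.0 : (let y = 4 in false)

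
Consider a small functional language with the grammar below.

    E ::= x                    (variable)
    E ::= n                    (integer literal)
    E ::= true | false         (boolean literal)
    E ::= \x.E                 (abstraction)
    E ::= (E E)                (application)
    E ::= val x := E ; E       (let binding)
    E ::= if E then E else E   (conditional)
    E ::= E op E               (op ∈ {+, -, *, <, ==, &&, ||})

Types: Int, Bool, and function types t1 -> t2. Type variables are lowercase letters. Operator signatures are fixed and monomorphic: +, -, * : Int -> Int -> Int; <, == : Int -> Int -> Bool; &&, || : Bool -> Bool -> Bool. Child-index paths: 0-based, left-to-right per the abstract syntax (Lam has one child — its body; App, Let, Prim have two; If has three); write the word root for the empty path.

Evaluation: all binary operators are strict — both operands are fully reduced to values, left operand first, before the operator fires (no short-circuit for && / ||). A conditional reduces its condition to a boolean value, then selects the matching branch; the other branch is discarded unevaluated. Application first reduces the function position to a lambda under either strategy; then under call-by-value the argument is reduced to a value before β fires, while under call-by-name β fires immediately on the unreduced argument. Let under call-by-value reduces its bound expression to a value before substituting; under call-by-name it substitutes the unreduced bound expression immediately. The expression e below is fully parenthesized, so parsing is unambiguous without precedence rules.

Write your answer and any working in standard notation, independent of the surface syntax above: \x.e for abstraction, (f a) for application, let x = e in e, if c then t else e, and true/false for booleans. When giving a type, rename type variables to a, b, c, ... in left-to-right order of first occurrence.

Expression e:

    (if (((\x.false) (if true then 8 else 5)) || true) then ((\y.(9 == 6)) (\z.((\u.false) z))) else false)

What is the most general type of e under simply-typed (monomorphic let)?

Answer: Bool

Trace:
\x._ : a -> Bool
  unify Bool ~ Bool
  unify Int ~ Int
  unify a -> Bool ~ Int -> b
  unify a ~ Int
  unify Bool ~ b
_ _ : Bool
  unify Bool ~ Bool
  unify Bool ~ Bool
  unify Bool ~ Bool
  unify Int ~ Int
  unify Int ~ Int
\y._ : c -> Bool
\u._ : e -> Bool
z : d
  unify e -> Bool ~ d -> f
  unify e ~ d
  unify Bool ~ f
_ _ : Bool
\z._ : d -> Bool
  unify c -> Bool ~ (d -> Bool) -> g
  unify c ~ d -> Bool
  unify Bool ~ g
_ _ : Bool
  unify Bool ~ Bool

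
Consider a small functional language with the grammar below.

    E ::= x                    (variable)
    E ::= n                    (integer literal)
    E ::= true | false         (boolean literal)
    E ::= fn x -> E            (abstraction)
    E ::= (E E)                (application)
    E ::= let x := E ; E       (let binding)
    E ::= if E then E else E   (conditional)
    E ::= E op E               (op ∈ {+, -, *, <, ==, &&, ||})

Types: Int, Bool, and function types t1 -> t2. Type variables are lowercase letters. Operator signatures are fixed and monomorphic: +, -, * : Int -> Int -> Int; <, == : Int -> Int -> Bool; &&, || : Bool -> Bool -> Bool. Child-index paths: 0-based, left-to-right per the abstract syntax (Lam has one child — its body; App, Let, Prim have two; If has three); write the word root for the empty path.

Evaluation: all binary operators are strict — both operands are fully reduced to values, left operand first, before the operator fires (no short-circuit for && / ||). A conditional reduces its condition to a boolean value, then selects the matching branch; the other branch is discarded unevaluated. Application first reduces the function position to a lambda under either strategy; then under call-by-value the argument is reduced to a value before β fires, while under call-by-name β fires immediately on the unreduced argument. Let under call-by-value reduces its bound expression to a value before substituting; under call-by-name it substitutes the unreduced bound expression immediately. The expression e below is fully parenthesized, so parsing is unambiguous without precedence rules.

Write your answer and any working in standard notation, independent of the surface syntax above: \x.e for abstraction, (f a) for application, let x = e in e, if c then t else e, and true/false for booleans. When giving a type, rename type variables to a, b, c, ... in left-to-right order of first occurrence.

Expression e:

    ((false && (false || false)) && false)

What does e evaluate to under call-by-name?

Answer: false

Derivation:
step 0: ((false && (false || false)) && false)
step 1: [delta@0.1] ((false && false) && false)
step 2: [delta@0] (false && false)
step 3: [delta@root] false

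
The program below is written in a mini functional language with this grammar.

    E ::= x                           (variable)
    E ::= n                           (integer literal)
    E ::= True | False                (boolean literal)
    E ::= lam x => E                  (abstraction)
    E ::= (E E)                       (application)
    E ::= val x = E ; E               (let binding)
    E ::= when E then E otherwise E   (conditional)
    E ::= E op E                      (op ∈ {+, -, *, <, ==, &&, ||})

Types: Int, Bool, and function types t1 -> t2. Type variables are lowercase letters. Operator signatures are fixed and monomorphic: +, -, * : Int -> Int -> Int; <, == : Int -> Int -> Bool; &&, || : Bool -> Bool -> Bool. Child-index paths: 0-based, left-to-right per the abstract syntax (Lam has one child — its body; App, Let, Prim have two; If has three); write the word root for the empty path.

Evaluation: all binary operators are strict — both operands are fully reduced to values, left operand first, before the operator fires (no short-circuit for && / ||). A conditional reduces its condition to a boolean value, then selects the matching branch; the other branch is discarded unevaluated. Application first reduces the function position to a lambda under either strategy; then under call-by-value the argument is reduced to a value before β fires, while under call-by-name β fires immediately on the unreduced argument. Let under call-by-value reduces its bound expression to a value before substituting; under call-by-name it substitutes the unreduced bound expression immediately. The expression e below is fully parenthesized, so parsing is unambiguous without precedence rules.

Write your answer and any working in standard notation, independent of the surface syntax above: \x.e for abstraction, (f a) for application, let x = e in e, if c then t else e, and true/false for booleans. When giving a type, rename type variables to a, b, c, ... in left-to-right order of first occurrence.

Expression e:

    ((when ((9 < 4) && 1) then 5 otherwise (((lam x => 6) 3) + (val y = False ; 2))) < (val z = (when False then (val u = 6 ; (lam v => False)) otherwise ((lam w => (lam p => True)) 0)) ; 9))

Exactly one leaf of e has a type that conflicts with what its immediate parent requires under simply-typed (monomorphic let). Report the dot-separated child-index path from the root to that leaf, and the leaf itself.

Working:
  unify Int ~ Int
  unify Int ~ Int
  unify Bool ~ Bool
  unify Int ~ Bool
  FAIL: mismatch Int ~ Bool

Answer: 0.0.1 : 1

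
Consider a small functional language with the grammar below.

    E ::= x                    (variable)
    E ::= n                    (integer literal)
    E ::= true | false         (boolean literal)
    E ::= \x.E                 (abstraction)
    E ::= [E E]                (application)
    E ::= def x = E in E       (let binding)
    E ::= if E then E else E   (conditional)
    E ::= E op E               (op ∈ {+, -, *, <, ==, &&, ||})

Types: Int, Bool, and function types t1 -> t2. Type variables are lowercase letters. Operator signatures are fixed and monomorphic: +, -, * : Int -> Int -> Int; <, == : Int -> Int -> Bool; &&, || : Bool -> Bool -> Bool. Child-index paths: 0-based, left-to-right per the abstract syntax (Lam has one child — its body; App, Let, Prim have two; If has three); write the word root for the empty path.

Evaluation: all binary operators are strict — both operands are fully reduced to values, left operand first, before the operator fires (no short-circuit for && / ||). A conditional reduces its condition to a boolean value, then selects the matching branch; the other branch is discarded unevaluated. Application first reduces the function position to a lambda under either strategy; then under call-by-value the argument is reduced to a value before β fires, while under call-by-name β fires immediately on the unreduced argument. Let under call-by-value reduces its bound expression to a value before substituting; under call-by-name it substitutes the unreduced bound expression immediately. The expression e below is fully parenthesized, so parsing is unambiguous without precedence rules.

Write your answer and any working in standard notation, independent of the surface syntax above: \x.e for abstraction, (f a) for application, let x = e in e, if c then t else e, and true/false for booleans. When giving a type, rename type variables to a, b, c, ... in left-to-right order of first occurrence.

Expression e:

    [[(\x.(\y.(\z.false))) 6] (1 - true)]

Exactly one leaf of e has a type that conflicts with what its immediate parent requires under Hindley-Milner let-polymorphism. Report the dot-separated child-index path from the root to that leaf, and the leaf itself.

Trace:
\z._ : c -> Bool
\y._ : b -> c -> Bool
\x._ : a -> b -> c -> Bool
  unify a -> b -> c -> Bool ~ Int -> d
  unify a ~ Int
  unify b -> c -> Bool ~ d
_ _ : b -> c -> Bool
  unify Int ~ Int
  unify Bool ~ Int
  FAIL: mismatch Bool ~ Int

Answer: 1.1 : true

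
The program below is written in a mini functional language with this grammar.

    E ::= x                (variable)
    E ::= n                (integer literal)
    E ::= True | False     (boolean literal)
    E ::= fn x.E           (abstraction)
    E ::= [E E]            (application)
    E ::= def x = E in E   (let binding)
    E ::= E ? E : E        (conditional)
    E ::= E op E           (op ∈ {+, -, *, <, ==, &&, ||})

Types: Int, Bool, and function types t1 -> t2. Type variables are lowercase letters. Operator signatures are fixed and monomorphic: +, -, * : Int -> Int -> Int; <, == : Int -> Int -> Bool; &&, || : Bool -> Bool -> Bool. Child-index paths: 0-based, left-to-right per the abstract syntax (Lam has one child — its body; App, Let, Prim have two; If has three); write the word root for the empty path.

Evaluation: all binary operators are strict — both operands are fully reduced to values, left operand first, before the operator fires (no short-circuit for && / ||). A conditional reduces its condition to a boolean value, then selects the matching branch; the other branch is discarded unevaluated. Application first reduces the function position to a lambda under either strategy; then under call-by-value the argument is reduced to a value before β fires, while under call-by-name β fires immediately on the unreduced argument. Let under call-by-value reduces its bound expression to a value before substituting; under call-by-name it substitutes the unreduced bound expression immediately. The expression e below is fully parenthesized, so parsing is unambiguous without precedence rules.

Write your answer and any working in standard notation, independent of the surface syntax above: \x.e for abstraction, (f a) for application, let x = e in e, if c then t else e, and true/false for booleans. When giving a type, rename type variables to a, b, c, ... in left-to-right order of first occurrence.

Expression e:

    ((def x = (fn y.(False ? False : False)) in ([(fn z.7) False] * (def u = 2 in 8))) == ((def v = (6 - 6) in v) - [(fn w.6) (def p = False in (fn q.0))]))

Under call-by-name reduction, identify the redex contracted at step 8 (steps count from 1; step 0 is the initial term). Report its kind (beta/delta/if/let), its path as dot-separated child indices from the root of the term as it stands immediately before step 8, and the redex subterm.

Answer: delta at 1 : (0 - 6)

Working:
step 0: ((let x = (\y.(if false then false else false)) in (((\z.7) false) * (let u = 2 in 8))) == ((let v = (6 - 6) in v) - ((\w.6) (let p = false in (\q.0)))))
step 1: [let@0] ((((\z.7) false) * (let u = 2 in 8)) == ((let v = (6 - 6) in v) - ((\w.6) (let p = false in (\q.0)))))
step 2: [beta@0.0] ((7 * (let u = 2 in 8)) == ((let v = (6 - 6) in v) - ((\w.6) (let p = false in (\q.0)))))
step 3: [let@0.1] ((7 * 8) == ((let v = (6 - 6) in v) - ((\w.6) (let p = false in (\q.0)))))
step 4: [delta@0] (56 == ((let v = (6 - 6) in v) - ((\w.6) (let p = false in (\q.0)))))
step 5: [let@1.0] (56 == ((6 - 6) - ((\w.6) (let p = false in (\q.0)))))
step 6: [delta@1.0] (56 == (0 - ((\w.6) (let p = false in (\q.0)))))
step 7: [beta@1.1] (56 == (0 - 6))
step 8: [delta@1] (56 == -6)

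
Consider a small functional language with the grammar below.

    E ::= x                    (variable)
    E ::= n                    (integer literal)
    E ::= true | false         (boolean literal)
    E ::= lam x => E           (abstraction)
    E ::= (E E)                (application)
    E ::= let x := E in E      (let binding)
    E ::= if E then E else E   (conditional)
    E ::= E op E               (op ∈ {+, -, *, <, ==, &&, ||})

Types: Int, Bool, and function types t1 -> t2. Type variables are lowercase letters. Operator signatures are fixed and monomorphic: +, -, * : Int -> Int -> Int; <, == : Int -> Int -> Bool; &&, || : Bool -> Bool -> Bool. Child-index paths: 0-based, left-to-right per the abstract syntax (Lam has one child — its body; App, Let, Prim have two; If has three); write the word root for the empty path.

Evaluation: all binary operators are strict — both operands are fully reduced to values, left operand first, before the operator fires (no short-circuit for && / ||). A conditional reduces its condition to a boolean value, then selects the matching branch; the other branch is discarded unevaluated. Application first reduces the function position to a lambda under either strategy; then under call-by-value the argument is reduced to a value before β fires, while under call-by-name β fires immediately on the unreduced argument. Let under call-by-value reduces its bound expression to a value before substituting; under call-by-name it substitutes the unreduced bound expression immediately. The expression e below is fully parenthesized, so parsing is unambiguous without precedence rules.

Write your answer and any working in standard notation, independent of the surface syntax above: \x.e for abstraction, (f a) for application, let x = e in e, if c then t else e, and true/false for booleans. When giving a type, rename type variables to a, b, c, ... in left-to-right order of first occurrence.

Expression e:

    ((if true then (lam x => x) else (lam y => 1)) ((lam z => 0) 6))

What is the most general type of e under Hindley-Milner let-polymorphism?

Derivation:
  unify Bool ~ Bool
x : a
\x._ : a -> a
\y._ : b -> Int
  unify a -> a ~ b -> Int
  unify a ~ b
  unify b ~ Int
\z._ : c -> Int
  unify c -> Int ~ Int -> d
  unify c ~ Int
  unify Int ~ d
_ _ : Int
  unify Int -> Int ~ Int -> e
  unify Int ~ Int
  unify Int ~ e
_ _ : Int

Answer: Int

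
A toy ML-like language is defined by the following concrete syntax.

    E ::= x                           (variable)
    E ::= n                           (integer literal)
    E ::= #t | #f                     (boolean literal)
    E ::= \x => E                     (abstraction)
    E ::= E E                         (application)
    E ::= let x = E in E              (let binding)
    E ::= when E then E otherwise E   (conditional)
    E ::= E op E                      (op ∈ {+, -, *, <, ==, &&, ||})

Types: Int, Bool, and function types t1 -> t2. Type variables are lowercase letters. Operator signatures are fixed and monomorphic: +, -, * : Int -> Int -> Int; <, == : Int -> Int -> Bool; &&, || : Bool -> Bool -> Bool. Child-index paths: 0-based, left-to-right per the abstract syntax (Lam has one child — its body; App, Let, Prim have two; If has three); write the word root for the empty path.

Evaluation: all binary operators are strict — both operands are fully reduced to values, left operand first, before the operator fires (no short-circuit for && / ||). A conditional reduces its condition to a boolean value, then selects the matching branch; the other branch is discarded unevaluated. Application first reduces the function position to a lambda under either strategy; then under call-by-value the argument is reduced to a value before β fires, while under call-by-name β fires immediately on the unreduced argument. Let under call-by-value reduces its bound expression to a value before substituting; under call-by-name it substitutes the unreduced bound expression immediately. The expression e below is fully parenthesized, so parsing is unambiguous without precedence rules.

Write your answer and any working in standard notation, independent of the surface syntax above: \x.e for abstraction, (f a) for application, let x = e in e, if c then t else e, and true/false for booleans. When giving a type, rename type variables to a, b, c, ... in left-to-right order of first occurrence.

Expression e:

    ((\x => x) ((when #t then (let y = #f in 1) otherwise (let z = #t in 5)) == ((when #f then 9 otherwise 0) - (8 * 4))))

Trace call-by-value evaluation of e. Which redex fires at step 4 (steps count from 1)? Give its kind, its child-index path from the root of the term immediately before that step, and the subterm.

Answer: delta at 1.1.1 : (8 * 4)

Working:
step 0: ((\x.x) ((if true then (let y = false in 1) else (let z = true in 5)) == ((if false then 9 else 0) - (8 * 4))))
step 1: [if@1.0] ((\x.x) ((let y = false in 1) == ((if false then 9 else 0) - (8 * 4))))
step 2: [let@1.0] ((\x.x) (1 == ((if false then 9 else 0) - (8 * 4))))
step 3: [if@1.1.0] ((\x.x) (1 == (0 - (8 * 4))))
step 4: [delta@1.1.1] ((\x.x) (1 == (0 - 32)))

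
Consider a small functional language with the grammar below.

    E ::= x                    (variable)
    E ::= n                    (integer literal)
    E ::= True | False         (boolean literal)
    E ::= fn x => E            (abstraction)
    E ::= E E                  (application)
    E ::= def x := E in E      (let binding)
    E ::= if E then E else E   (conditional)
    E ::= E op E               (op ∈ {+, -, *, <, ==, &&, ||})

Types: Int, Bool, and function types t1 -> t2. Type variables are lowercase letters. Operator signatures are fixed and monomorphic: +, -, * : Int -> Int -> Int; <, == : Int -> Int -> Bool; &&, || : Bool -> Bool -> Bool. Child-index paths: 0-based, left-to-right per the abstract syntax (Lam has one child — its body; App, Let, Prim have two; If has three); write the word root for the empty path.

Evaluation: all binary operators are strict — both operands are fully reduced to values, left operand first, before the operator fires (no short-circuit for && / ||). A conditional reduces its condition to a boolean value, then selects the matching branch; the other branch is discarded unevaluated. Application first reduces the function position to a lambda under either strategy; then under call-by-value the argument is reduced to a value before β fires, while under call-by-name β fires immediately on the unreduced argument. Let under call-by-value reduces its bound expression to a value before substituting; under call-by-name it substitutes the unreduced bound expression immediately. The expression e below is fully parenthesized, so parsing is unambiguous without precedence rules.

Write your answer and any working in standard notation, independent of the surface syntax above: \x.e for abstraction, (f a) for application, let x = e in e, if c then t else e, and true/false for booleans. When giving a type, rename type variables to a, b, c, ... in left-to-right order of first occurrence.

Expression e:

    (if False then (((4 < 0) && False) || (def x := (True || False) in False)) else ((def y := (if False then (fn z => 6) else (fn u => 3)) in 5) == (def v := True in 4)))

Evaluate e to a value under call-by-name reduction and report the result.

Trace:
step 0: (if false then (((4 < 0) && false) || (let x = (true || false) in false)) else ((let y = (if false then (\z.6) else (\u.3)) in 5) == (let v = true in 4)))
step 1: [if@root] ((let y = (if false then (\z.6) else (\u.3)) in 5) == (let v = true in 4))
step 2: [let@0] (5 == (let v = true in 4))
step 3: [let@1] (5 == 4)
step 4: [delta@root] false

Answer: false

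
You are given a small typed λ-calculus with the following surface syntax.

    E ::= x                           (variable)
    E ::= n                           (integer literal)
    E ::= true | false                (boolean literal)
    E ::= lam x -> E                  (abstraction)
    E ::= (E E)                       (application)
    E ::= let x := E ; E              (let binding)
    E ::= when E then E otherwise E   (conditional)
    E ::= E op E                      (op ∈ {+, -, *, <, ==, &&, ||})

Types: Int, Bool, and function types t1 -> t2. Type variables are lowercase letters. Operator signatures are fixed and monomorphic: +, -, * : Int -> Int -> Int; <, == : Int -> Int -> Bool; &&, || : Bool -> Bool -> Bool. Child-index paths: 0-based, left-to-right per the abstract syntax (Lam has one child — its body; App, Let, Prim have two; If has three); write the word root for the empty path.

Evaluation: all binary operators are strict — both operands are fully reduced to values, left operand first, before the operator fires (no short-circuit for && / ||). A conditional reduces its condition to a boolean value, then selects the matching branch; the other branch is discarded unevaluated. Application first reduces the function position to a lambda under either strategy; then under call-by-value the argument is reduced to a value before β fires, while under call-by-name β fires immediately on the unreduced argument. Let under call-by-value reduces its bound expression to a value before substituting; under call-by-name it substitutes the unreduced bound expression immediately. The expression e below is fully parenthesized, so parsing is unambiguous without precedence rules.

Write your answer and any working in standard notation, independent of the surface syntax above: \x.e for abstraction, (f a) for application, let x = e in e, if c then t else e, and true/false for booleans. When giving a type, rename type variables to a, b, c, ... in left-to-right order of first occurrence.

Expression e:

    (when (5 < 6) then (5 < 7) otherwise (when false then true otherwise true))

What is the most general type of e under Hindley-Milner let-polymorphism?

Answer: Bool

Trace:
  unify Int ~ Int
  unify Int ~ Int
  unify Bool ~ Bool
  unify Int ~ Int
  unify Int ~ Int
  unify Bool ~ Bool
  unify Bool ~ Bool
  unify Bool ~ Bool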